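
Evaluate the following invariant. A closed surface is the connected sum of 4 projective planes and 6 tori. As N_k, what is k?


Since a >= 1, the sum is non-orientable; each T^2 can be replaced by RP^2 # RP^2 (since T^2#RP^2 = 3RP^2).
Total crosscaps k = 4 + 2*6 = 16.
Check via chi: chi = 4*1 + 6*0 - (4+6-1)*2 = -14 = 2 - k = -14. Consistent.

16


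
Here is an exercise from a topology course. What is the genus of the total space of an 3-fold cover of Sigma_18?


For an n-sheeted cover: chi(E) = n * chi(B).
chi(Sigma_18) = 2 - 2*18 = -34.
chi(E) = 3 * (-34) = -102.
genus(E) = (2 - chi(E))/2 = (2 - (-102))/2 = 104/2 = 52

52


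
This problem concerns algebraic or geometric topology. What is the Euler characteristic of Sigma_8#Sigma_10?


chi(Sigma_8) = 2 - 2*8 = -14
chi(Sigma_10) = 2 - 2*10 = -18
For surfaces: chi(A#B) = chi(A) + chi(B) - 2.
chi = -14 + -18 - 2 = -34

-34


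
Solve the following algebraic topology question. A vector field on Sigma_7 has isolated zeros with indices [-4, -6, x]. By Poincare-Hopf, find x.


Poincare-Hopf: sum of indices = chi(M).
chi(Sigma_7) = 2 - 2*7 = -12.
Sum of known indices = -10.
x = chi - (sum known) = -12 - (-10) = -2

-2


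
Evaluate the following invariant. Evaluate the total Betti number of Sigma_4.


For Sigma_4: b_0 = 1, b_1 = 2g = 8, b_2 = 1.
Total = 1 + 8 + 1 = 10

10


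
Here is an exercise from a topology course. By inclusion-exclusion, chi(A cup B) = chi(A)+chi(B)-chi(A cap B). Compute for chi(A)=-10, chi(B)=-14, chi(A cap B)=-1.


chi(A cup B) = chi(A) + chi(B) - chi(A cap B)
= -10 + (-14) - (-1)
= -23

-23


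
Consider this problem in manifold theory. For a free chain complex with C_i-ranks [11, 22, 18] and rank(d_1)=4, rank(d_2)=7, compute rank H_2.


rank H_k = rank(ker d_k) - rank(im d_{k+1}).
rank(ker d_2) = rank(C_2) - rank(d_2) = 18 - 7 = 11.
rank(im d_{2+1}) = 0.
rank H_2 = 11 - 0 = 11

11


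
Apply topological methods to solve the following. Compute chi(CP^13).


CP^13 has one cell in each even dimension 0, 2, ..., 2*13 (13+1 cells total).
All cells are even-dimensional, so chi = number of cells.
chi = 13 + 1 = 14

14


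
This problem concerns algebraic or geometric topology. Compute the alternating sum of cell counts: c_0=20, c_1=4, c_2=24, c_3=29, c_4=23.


chi = sum_k (-1)^k c_k.
= (-1)^0*20 + (-1)^1*4 + (-1)^2*24 + (-1)^3*29 + (-1)^4*23
= (20) + (-4) + (24) + (-29) + (23)
= 34

34


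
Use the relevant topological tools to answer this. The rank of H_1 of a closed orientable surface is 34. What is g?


For a closed orientable surface: b_1 = 2g.
34 = 2g
g = 34 / 2 = 17

17


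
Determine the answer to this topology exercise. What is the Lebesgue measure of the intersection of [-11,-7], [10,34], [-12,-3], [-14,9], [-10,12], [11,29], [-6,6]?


Intersection = [max(a_i), min(b_i)] = [11, -7].
Since 11 > -7, the intersection is empty.
Length = 0

0


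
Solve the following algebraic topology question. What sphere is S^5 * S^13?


Join of spheres: S^m * S^n = S^{m+n+1}.
dim = 5 + 13 + 1 = 19

19


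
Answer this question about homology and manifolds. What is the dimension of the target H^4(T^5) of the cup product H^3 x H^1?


Cup product: H^p x H^q -> H^{p+q}; here p+q = 3+1 = 4.
rank H^k(T^n) = C(n,k).
C(5,4) = 5

5


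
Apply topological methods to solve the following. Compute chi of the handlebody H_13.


A genus-g handlebody deformation retracts to a wedge of g circles.
chi(vee_g S^1) = 1 - g.
chi(H_13) = 1 - 13 = -12

-12


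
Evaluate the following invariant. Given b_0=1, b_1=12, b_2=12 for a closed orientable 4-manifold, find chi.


By Poincare duality b_k = b_{4-k}, so full Betti numbers: b_0=1, b_1=12, b_2=12, b_3=12, b_4=1.
chi = sum (-1)^k b_k = -10

-10


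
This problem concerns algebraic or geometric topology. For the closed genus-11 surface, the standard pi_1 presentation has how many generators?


Standard presentation: pi_1(Sigma_g) = <a_1,b_1,...,a_g,b_g | [a_1,b_1]...[a_g,b_g] = 1>.
Number of generators = 2g = 2*11 = 22

22


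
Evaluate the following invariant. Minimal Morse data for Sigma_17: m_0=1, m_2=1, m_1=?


A perfect Morse function has m_k = b_k.
For Sigma_17: b_0=1, b_1=2g=34, b_2=1.
Saddles m_1 = 2g = 34

34


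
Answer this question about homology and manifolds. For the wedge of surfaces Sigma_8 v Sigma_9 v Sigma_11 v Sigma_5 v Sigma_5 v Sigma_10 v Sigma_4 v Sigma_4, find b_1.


For a wedge X v Y: reduced H_k(X v Y) = H_k(X) + H_k(Y).
Each Sigma_g contributes b_1 = 2g.
b_1 = 16 + 18 + 22 + 10 + 10 + 20 + 8 + 8 = 112

112


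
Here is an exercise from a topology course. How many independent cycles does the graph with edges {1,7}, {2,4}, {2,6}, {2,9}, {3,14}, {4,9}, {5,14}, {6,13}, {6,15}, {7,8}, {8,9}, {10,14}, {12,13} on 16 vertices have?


b_1 = E - V + (number of components).
E = 13, V = 16, components = 4.
b_1 = 13 - 16 + 4 = 1

1


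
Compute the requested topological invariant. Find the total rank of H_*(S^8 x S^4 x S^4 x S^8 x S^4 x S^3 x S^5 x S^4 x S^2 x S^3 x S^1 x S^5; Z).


Total Betti number is multiplicative under products.
Each S^d (d>=1) has total Betti number 2.
There are 12 sphere factors.
Total = 2^12 = 4096

4096


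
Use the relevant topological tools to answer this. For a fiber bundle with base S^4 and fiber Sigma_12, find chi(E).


chi(S^4) = 2 (n even), chi(Sigma_12) = 2 - 2*12 = -22.
chi(E) = 2 * (-22) = -44

-44


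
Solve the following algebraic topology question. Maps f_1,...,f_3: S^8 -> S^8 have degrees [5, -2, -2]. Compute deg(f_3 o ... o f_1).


Degree is multiplicative: deg(composition) = product of degrees.
= (5) * (-2) * (-2) = 20

20


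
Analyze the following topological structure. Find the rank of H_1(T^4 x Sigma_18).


pi_1(A x B) = pi_1(A) x pi_1(B); rank of abelianization = b_1.
b_1(T^4) = 4, b_1(Sigma_18) = 2*18 = 36.
b_1(product) = 4 + 36 = 40

40


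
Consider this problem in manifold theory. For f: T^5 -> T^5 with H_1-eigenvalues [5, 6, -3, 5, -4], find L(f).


For a torus self-map: L(f) = det(I - A) where A acts on H_1.
L(f) = (1-5) * (1-6) * (1--3) * (1-5) * (1--4) = -4 * -5 * 4 * -4 * 5 = -1600

-1600


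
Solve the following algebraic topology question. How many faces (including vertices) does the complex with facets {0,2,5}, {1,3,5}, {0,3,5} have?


Each maximal simplex on m vertices has 2^m - 1 nonempty faces.
Take the union (dedupe shared faces).
Total distinct faces = 15

15


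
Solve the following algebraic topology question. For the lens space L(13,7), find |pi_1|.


pi_1(L(p,q)) = Z/pZ for any q coprime to p.
|pi_1(L(13,7))| = 13

13


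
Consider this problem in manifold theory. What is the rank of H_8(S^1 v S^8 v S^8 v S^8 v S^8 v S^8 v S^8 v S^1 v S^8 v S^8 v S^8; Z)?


For a wedge of spheres, H_k (k>0) is free on one generator per sphere of dimension k.
Spheres of dimension 8: count = 9.
b_8 = 9

9


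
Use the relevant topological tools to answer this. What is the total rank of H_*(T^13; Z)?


b_k(T^13) = C(13,k), so the sum over k is sum_k C(13,k) = 2^13.
Total = 2^13 = 8192

8192


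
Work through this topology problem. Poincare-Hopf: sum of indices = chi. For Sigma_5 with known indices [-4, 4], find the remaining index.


Poincare-Hopf: sum of indices = chi(M).
chi(Sigma_5) = 2 - 2*5 = -8.
Sum of known indices = 0.
x = chi - (sum known) = -8 - (0) = -8

-8


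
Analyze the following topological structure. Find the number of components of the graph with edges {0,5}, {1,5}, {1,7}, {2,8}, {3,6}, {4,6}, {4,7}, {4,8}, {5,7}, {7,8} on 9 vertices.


Run DFS/union-find over 9 vertices.
V = 9, E = 10.
Number of components = 1

1


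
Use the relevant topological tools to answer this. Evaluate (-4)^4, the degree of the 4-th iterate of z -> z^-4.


deg(f) = -4. Degree is multiplicative: deg(f^4) = (deg f)^4.
deg(f^4) = (-4)^4 = 256

256


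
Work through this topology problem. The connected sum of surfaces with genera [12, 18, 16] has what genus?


Genus is additive under connected sum of orientable surfaces.
g = 12 + 18 + 16 = 46

46


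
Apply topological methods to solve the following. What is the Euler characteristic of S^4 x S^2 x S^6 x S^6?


chi is multiplicative: chi(X x Y) = chi(X) chi(Y).
Each even-dim sphere has chi = 2. There are 4 factors.
chi = 2^4 = 16

16


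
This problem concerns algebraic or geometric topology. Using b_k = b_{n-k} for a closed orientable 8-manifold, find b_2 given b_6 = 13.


Poincare duality for closed orientable n-manifolds: b_k = b_{n-k}.
Here n = 8, so b_2 = b_6 = 13

13


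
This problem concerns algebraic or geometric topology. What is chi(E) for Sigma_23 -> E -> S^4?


chi(S^4) = 2 (n even), chi(Sigma_23) = 2 - 2*23 = -44.
chi(E) = 2 * (-44) = -88

-88


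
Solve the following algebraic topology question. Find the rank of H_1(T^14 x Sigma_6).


pi_1(A x B) = pi_1(A) x pi_1(B); rank of abelianization = b_1.
b_1(T^14) = 14, b_1(Sigma_6) = 2*6 = 12.
b_1(product) = 14 + 12 = 26

26


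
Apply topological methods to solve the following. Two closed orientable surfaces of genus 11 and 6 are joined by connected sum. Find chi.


chi(Sigma_11) = 2 - 2*11 = -20
chi(Sigma_6) = 2 - 2*6 = -10
For surfaces: chi(A#B) = chi(A) + chi(B) - 2.
chi = -20 + -10 - 2 = -32

-32


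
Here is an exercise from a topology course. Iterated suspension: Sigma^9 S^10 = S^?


Each suspension raises dimension by 1: Sigma S^n = S^{n+1}.
Sigma^9 S^10 = S^{10+9} = S^19

19


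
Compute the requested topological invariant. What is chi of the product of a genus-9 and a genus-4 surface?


chi(Sigma_9) = 2 - 2*9 = -16
chi(Sigma_4) = 2 - 2*4 = -6
chi(product) = (-16) * (-6) = 96

96


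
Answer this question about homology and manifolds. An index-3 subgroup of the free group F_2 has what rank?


Nielsen-Schreier: an index-n subgroup of F_r is free of rank 1 + n(r-1).
Equivalently: chi(cover) = n*chi(base); chi(vee_r S^1) = 1 - 2 = -1.
chi(E) = 3*(-1) = -3; rank = 1 - chi(E) = 1 - (-3) = 4.
rank = 1 + 3*(2-1) = 1 + 3 = 4

4


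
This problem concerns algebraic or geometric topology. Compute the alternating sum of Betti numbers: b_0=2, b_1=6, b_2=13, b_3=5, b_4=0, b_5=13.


chi = sum_k (-1)^k b_k.
= (2) + (-6) + (13) + (-5) + (0) + (-13)
= -9

-9


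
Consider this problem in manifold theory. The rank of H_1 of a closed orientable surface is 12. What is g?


For a closed orientable surface: b_1 = 2g.
12 = 2g
g = 12 / 2 = 6

6


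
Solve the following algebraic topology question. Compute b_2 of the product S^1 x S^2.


Each S^d has Poincare polynomial 1 + t^d.
The product S^1 x S^2 has Poincare polynomial prod(1+t^d_i).
Expanding: b_0=1, b_1=1, b_2=1, b_3=1.
b_2 = 1

1


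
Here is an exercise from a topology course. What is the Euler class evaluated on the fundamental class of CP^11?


For any closed oriented manifold, <e(TM),[M]> = chi(M).
chi(CP^11) = 11+1 = 12

12


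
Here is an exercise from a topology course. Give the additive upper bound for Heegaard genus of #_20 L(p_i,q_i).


Heegaard genus satisfies g(A#B) <= g(A) + g(B).
Each lens space has g = 1.
Upper bound: 20 * 1 = 20

20


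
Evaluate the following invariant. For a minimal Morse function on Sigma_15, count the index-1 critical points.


A perfect Morse function has m_k = b_k.
For Sigma_15: b_0=1, b_1=2g=30, b_2=1.
Saddles m_1 = 2g = 30

30


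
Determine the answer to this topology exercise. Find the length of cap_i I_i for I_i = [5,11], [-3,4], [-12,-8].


Intersection = [max(a_i), min(b_i)] = [5, -8].
Since 5 > -8, the intersection is empty.
Length = 0

0


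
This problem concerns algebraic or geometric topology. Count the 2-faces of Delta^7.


Delta^7 has 7+1 vertices. A 2-face is a choice of 2+1 vertices.
f_2 = C(7+1, 2+1) = C(8,3) = 56

56


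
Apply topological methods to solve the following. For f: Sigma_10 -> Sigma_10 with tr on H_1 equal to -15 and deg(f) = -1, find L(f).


L(f) = tr(f_0*) - tr(f_1*) + tr(f_2*).
= 1 - (-15) + (-1)
= 15

15


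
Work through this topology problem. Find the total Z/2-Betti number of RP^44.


H^k(RP^44; Z/2) = Z/2 for each 0 <= k <= 44.
Total dimension = 44 + 1 = 45

45


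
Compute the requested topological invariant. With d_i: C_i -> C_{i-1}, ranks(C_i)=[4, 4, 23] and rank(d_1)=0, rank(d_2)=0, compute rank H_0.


rank H_k = rank(ker d_k) - rank(im d_{k+1}).
rank(ker d_0) = rank(C_0) - rank(d_0) = 4 - 0 = 4.
rank(im d_{0+1}) = 0.
rank H_0 = 4 - 0 = 4

4


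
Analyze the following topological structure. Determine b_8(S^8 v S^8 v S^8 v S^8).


For a wedge of spheres, H_k (k>0) is free on one generator per sphere of dimension k.
Spheres of dimension 8: count = 4.
b_8 = 4

4


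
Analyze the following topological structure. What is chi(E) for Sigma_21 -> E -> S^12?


chi(S^12) = 2 (n even), chi(Sigma_21) = 2 - 2*21 = -40.
chi(E) = 2 * (-40) = -80

-80


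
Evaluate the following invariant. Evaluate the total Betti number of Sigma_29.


For Sigma_29: b_0 = 1, b_1 = 2g = 58, b_2 = 1.
Total = 1 + 58 + 1 = 60

60


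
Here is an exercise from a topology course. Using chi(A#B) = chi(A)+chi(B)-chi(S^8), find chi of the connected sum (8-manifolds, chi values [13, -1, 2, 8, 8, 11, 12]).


For n-manifolds: chi(A#B) = chi(A) + chi(B) - chi(S^8).
chi(S^8) = 1 + (-1)^8 = 2.
chi(#) = (sum chi_i) - (7-1)*chi(S^8) = 53 - 6*2 = 41

41


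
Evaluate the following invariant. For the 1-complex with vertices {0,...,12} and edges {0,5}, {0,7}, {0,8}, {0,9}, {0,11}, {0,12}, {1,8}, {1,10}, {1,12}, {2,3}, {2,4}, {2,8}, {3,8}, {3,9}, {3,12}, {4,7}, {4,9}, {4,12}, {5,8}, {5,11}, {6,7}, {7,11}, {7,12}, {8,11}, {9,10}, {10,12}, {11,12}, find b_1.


b_1 = E - V + (number of components).
E = 27, V = 13, components = 1.
b_1 = 27 - 13 + 1 = 15

15


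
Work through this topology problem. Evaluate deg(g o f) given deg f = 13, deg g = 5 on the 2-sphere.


Degree is multiplicative under composition: deg(g o f) = deg(g) * deg(f).
= 5 * 13 = 65

65


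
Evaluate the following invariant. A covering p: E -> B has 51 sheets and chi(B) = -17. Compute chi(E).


For a finite covering: chi(E) = (number of sheets) * chi(B).
chi(E) = 51 * (-17) = -867

-867


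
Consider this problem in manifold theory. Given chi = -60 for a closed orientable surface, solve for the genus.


chi = 2 - 2g for closed orientable surfaces.
-60 = 2 - 2g
2g = 2 - (-60) = 62
g = 31

31


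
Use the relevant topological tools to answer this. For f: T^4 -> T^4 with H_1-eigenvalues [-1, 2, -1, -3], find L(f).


For a torus self-map: L(f) = det(I - A) where A acts on H_1.
L(f) = (1--1) * (1-2) * (1--1) * (1--3) = 2 * -1 * 2 * 4 = -16

-16


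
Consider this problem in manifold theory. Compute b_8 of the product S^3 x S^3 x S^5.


Each S^d has Poincare polynomial 1 + t^d.
The product S^3 x S^3 x S^5 has Poincare polynomial prod(1+t^d_i).
Expanding: b_0=1, b_3=2, b_5=1, b_6=1, b_8=2, b_11=1.
b_8 = 2

2


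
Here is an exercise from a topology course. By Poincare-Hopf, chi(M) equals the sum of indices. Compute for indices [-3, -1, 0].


Poincare-Hopf: chi(M) = sum of indices of zeros.
chi = (-3) + (-1) + (0) = -4

-4


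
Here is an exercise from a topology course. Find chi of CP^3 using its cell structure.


CP^3 has one cell in each even dimension 0, 2, ..., 2*3 (3+1 cells total).
All cells are even-dimensional, so chi = number of cells.
chi = 3 + 1 = 4

4


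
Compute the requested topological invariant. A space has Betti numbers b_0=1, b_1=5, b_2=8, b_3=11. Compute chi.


chi = sum_k (-1)^k b_k.
= (1) + (-5) + (8) + (-11)
= -7

-7


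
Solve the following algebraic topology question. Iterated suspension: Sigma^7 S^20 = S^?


Each suspension raises dimension by 1: Sigma S^n = S^{n+1}.
Sigma^7 S^20 = S^{20+7} = S^27

27


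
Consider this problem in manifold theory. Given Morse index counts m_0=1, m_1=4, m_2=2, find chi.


Morse theory: chi(M) = sum_k (-1)^k m_k where m_k = #(index-k critical points).
= (1) + (-4) + (2) = -1

-1


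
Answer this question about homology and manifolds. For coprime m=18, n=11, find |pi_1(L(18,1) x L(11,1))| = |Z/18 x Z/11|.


pi_1(X x Y) = pi_1(X) x pi_1(Y).
pi_1(L(18,1)) = Z/18, pi_1(L(11,1)) = Z/11.
|Z/18 x Z/11| = 18 * 11 = 198

198


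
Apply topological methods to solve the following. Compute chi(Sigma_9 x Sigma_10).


chi(Sigma_9) = 2 - 2*9 = -16
chi(Sigma_10) = 2 - 2*10 = -18
chi(product) = (-16) * (-18) = 288

288


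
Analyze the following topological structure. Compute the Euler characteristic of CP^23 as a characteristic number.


For any closed oriented manifold, <e(TM),[M]> = chi(M).
chi(CP^23) = 23+1 = 24

24


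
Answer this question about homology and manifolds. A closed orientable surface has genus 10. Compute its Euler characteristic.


For a closed orientable surface of genus g: chi = 2 - 2g.
Here g = 10.
chi = 2 - 2*10 = 2 - 20 = -18

-18


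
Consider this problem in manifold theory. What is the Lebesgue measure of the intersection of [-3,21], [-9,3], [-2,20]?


Intersection = [max(a_i), min(b_i)] = [-2, 3].
Length = 3 - -2 = 5

5


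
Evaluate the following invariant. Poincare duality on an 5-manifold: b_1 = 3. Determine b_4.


Poincare duality for closed orientable n-manifolds: b_k = b_{n-k}.
Here n = 5, so b_4 = b_1 = 3

3


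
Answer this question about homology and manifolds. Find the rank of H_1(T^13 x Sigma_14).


pi_1(A x B) = pi_1(A) x pi_1(B); rank of abelianization = b_1.
b_1(T^13) = 13, b_1(Sigma_14) = 2*14 = 28.
b_1(product) = 13 + 28 = 41

41


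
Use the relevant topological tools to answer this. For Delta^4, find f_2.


Delta^4 has 4+1 vertices. A 2-face is a choice of 2+1 vertices.
f_2 = C(4+1, 2+1) = C(5,3) = 10

10


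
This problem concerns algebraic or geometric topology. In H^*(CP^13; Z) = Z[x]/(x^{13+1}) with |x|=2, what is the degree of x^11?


|x| = 2 in H^*(CP^n).
|x^11| = 11 * |x| = 11 * 2 = 22

22


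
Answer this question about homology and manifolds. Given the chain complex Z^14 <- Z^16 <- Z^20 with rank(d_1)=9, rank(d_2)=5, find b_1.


rank H_k = rank(ker d_k) - rank(im d_{k+1}).
rank(ker d_1) = rank(C_1) - rank(d_1) = 16 - 9 = 7.
rank(im d_{1+1}) = 5.
rank H_1 = 7 - 5 = 2

2


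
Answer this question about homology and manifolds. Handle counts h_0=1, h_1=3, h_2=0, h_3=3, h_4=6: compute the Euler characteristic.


Handles of index k contribute (-1)^k to chi (same as CW cells).
chi = (1) + (-3) + (0) + (-3) + (6) = 1

1


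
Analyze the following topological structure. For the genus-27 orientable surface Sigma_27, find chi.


For a closed orientable surface of genus g: chi = 2 - 2g.
Here g = 27.
chi = 2 - 2*27 = 2 - 54 = -52

-52


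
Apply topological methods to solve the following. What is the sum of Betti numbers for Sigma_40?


For Sigma_40: b_0 = 1, b_1 = 2g = 80, b_2 = 1.
Total = 1 + 80 + 1 = 82

82


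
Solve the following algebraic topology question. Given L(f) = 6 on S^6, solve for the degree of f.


L(f) = 1 + (-1)^6 deg(f) on S^6.
6 = 1 + (-1)^6 * deg(f)
(-1)^6 * deg(f) = 5
deg(f) = 5

5


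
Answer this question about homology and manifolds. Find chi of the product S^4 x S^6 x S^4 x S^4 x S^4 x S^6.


chi is multiplicative: chi(X x Y) = chi(X) chi(Y).
Each even-dim sphere has chi = 2. There are 6 factors.
chi = 2^6 = 64

64


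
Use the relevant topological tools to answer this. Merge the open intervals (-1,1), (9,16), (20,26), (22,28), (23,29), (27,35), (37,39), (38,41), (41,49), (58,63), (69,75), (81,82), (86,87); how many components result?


Sort and merge overlapping open intervals.
Merged: (-1,1), (9,16), (20,35), (37,41), (41,49), (58,63), (69,75), (81,82), (86,87).
Number of components = 9

9


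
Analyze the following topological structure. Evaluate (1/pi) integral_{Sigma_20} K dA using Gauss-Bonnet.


Gauss-Bonnet: integral K dA = 2*pi*chi(M).
chi(Sigma_20) = 2 - 2*20 = -38.
(integral K dA)/pi = 2*chi = 2*(-38) = -76

-76


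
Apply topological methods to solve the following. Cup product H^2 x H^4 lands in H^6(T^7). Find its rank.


Cup product: H^p x H^q -> H^{p+q}; here p+q = 2+4 = 6.
rank H^k(T^n) = C(n,k).
C(7,6) = 7

7


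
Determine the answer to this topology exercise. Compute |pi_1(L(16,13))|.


pi_1(L(p,q)) = Z/pZ for any q coprime to p.
|pi_1(L(16,13))| = 16

16


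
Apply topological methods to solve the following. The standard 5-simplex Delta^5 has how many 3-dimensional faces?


Delta^5 has 5+1 vertices. A 3-face is a choice of 3+1 vertices.
f_3 = C(5+1, 3+1) = C(6,4) = 15

15


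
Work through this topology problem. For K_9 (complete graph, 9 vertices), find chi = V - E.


K_9: V = 9, E = C(9,2) = 36.
chi = V - E = 9 - 36 = -27

-27


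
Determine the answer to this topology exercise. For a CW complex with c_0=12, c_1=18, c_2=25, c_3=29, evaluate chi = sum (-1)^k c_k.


chi = sum_k (-1)^k c_k.
= (-1)^0*12 + (-1)^1*18 + (-1)^2*25 + (-1)^3*29
= (12) + (-18) + (25) + (-29)
= -10

-10


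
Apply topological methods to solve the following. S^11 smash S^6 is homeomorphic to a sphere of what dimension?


S^m ^ S^n = S^{m+n}.
k = 11 + 6 = 17

17


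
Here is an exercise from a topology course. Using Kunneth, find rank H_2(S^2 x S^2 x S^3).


Each S^d has Poincare polynomial 1 + t^d.
The product S^2 x S^2 x S^3 has Poincare polynomial prod(1+t^d_i).
Expanding: b_0=1, b_2=2, b_3=1, b_4=1, b_5=2, b_7=1.
b_2 = 2

2


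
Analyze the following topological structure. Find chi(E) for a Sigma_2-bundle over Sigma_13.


For a fiber bundle F -> E -> B (with CW structure): chi(E) = chi(B) * chi(F).
chi(Sigma_13) = -24, chi(Sigma_2) = -2.
chi(E) = (-24) * (-2) = 48

48


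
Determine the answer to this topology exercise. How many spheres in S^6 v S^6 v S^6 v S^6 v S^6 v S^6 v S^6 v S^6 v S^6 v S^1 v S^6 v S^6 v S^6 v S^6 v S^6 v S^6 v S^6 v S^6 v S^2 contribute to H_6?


For a wedge of spheres, H_k (k>0) is free on one generator per sphere of dimension k.
Spheres of dimension 6: count = 17.
b_6 = 17

17


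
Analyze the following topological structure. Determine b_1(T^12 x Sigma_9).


pi_1(A x B) = pi_1(A) x pi_1(B); rank of abelianization = b_1.
b_1(T^12) = 12, b_1(Sigma_9) = 2*9 = 18.
b_1(product) = 12 + 18 = 30

30


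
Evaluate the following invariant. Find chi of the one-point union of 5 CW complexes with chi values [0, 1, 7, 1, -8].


chi(A v B) = chi(A) + chi(B) - 1 (one point identified).
For 5 spaces: chi = (sum chi_i) - (5 - 1).
sum = 1; chi = 1 - 4 = -3

-3


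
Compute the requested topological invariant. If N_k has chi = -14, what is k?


chi = 2 - k for closed non-orientable surfaces with k crosscaps.
-14 = 2 - k
k = 2 - (-14) = 16

16


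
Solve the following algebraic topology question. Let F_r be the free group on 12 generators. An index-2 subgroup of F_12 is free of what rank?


Nielsen-Schreier: an index-n subgroup of F_r is free of rank 1 + n(r-1).
Equivalently: chi(cover) = n*chi(base); chi(vee_r S^1) = 1 - 12 = -11.
chi(E) = 2*(-11) = -22; rank = 1 - chi(E) = 1 - (-22) = 23.
rank = 1 + 2*(12-1) = 1 + 22 = 23

23


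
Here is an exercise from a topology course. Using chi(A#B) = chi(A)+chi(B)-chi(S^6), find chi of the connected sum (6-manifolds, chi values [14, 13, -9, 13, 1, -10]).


For n-manifolds: chi(A#B) = chi(A) + chi(B) - chi(S^6).
chi(S^6) = 1 + (-1)^6 = 2.
chi(#) = (sum chi_i) - (6-1)*chi(S^6) = 22 - 5*2 = 12

12


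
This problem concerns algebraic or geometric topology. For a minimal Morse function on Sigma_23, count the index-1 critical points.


A perfect Morse function has m_k = b_k.
For Sigma_23: b_0=1, b_1=2g=46, b_2=1.
Saddles m_1 = 2g = 46

46


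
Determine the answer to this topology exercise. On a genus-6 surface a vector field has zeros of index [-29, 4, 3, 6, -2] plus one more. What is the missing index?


Poincare-Hopf: sum of indices = chi(M).
chi(Sigma_6) = 2 - 2*6 = -10.
Sum of known indices = -18.
x = chi - (sum known) = -10 - (-18) = 8

8


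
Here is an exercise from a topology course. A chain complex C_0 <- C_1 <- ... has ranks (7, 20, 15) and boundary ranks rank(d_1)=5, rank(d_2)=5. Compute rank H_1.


rank H_k = rank(ker d_k) - rank(im d_{k+1}).
rank(ker d_1) = rank(C_1) - rank(d_1) = 20 - 5 = 15.
rank(im d_{1+1}) = 5.
rank H_1 = 15 - 5 = 10

10


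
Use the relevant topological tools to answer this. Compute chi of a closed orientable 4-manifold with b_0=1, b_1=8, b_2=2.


By Poincare duality b_k = b_{4-k}, so full Betti numbers: b_0=1, b_1=8, b_2=2, b_3=8, b_4=1.
chi = sum (-1)^k b_k = -12

-12


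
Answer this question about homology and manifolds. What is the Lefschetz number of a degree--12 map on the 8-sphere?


On S^8: L(f) = tr(f_0*) + (-1)^8 tr(f_8*) = 1 + (-1)^8 * deg(f).
L(f) = 1 + (-1)^8 * -12 = 1 + -12 = -11

-11


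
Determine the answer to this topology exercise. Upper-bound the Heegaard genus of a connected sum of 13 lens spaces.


Heegaard genus satisfies g(A#B) <= g(A) + g(B).
Each lens space has g = 1.
Upper bound: 13 * 1 = 13

13


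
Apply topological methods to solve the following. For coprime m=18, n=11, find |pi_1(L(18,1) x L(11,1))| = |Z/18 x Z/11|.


pi_1(X x Y) = pi_1(X) x pi_1(Y).
pi_1(L(18,1)) = Z/18, pi_1(L(11,1)) = Z/11.
|Z/18 x Z/11| = 18 * 11 = 198

198


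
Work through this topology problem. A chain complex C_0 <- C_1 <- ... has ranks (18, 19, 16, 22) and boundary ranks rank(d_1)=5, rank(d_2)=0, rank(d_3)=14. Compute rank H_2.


rank H_k = rank(ker d_k) - rank(im d_{k+1}).
rank(ker d_2) = rank(C_2) - rank(d_2) = 16 - 0 = 16.
rank(im d_{2+1}) = 14.
rank H_2 = 16 - 14 = 2

2


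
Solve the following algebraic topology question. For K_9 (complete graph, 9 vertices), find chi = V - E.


K_9: V = 9, E = C(9,2) = 36.
chi = V - E = 9 - 36 = -27

-27


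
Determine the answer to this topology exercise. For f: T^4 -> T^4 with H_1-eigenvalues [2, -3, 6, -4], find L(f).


For a torus self-map: L(f) = det(I - A) where A acts on H_1.
L(f) = (1-2) * (1--3) * (1-6) * (1--4) = -1 * 4 * -5 * 5 = 100

100


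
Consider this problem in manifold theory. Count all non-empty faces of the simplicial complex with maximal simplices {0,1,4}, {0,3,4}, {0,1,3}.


Each maximal simplex on m vertices has 2^m - 1 nonempty faces.
Take the union (dedupe shared faces).
Total distinct faces = 13

13


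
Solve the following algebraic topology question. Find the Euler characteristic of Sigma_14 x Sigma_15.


chi(Sigma_14) = 2 - 2*14 = -26
chi(Sigma_15) = 2 - 2*15 = -28
chi(product) = (-26) * (-28) = 728

728


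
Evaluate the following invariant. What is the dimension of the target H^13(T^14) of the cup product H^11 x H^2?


Cup product: H^p x H^q -> H^{p+q}; here p+q = 11+2 = 13.
rank H^k(T^n) = C(n,k).
C(14,13) = 14

14


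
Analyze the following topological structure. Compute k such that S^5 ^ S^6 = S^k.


S^m ^ S^n = S^{m+n}.
k = 5 + 6 = 11

11


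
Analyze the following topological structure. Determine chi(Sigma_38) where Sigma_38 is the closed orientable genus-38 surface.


For a closed orientable surface of genus g: chi = 2 - 2g.
Here g = 38.
chi = 2 - 2*38 = 2 - 76 = -74

-74


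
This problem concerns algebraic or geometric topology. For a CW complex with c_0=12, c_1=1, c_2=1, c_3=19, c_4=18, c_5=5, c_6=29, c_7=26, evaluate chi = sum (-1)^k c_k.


chi = sum_k (-1)^k c_k.
= (-1)^0*12 + (-1)^1*1 + (-1)^2*1 + (-1)^3*19 + (-1)^4*18 + (-1)^5*5 + (-1)^6*29 + (-1)^7*26
= (12) + (-1) + (1) + (-19) + (18) + (-5) + (29) + (-26)
= 9

9


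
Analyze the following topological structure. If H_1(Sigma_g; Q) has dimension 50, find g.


For a closed orientable surface: b_1 = 2g.
50 = 2g
g = 50 / 2 = 25

25


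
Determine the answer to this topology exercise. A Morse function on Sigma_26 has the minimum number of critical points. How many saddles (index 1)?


A perfect Morse function has m_k = b_k.
For Sigma_26: b_0=1, b_1=2g=52, b_2=1.
Saddles m_1 = 2g = 52

52


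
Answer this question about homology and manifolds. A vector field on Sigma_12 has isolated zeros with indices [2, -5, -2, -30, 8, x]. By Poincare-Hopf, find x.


Poincare-Hopf: sum of indices = chi(M).
chi(Sigma_12) = 2 - 2*12 = -22.
Sum of known indices = -27.
x = chi - (sum known) = -22 - (-27) = 5

5


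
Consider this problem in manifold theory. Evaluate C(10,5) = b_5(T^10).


By the Kunneth formula, b_k(T^n) = C(n,k).
b_5(T^10) = C(10,5).
C(10,5) = 10!/(5!*5!) = 252

252


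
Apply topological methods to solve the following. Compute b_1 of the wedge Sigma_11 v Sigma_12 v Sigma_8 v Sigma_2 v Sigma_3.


For a wedge X v Y: reduced H_k(X v Y) = H_k(X) + H_k(Y).
Each Sigma_g contributes b_1 = 2g.
b_1 = 22 + 24 + 16 + 4 + 6 = 72

72


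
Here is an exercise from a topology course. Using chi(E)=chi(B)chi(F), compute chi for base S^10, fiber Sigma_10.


chi(S^10) = 2 (n even), chi(Sigma_10) = 2 - 2*10 = -18.
chi(E) = 2 * (-18) = -36

-36


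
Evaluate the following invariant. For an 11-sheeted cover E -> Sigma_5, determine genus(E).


For an n-sheeted cover: chi(E) = n * chi(B).
chi(Sigma_5) = 2 - 2*5 = -8.
chi(E) = 11 * (-8) = -88.
genus(E) = (2 - chi(E))/2 = (2 - (-88))/2 = 90/2 = 45

45


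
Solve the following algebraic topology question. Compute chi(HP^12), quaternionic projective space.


HP^12 has one cell in each dimension 0, 4, ..., 4*12 (12+1 cells, all even-dim).
chi = 12 + 1 = 13

13


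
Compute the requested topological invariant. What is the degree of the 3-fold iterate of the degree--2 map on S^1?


deg(f) = -2. Degree is multiplicative: deg(f^3) = (deg f)^3.
deg(f^3) = (-2)^3 = -8

-8


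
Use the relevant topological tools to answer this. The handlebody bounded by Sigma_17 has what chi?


A genus-g handlebody deformation retracts to a wedge of g circles.
chi(vee_g S^1) = 1 - g.
chi(H_17) = 1 - 17 = -16

-16


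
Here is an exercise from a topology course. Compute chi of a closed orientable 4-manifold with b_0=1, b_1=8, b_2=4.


By Poincare duality b_k = b_{4-k}, so full Betti numbers: b_0=1, b_1=8, b_2=4, b_3=8, b_4=1.
chi = sum (-1)^k b_k = -10

-10


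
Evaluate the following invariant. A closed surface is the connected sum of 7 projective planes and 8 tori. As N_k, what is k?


Since a >= 1, the sum is non-orientable; each T^2 can be replaced by RP^2 # RP^2 (since T^2#RP^2 = 3RP^2).
Total crosscaps k = 7 + 2*8 = 23.
Check via chi: chi = 7*1 + 8*0 - (7+8-1)*2 = -21 = 2 - k = -21. Consistent.

23


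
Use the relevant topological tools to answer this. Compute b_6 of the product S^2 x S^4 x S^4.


Each S^d has Poincare polynomial 1 + t^d.
The product S^2 x S^4 x S^4 has Poincare polynomial prod(1+t^d_i).
Expanding: b_0=1, b_2=1, b_4=2, b_6=2, b_8=1, b_10=1.
b_6 = 2

2


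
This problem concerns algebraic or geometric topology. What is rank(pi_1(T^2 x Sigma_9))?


pi_1(A x B) = pi_1(A) x pi_1(B); rank of abelianization = b_1.
b_1(T^2) = 2, b_1(Sigma_9) = 2*9 = 18.
b_1(product) = 2 + 18 = 20

20


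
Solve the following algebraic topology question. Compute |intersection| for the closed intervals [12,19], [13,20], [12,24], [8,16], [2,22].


Intersection = [max(a_i), min(b_i)] = [13, 16].
Length = 16 - 13 = 3

3


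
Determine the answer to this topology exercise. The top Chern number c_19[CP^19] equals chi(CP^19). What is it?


For any closed oriented manifold, <e(TM),[M]> = chi(M).
chi(CP^19) = 19+1 = 20

20


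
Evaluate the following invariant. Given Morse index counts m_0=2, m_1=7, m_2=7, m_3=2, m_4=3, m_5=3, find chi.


Morse theory: chi(M) = sum_k (-1)^k m_k where m_k = #(index-k critical points).
= (2) + (-7) + (7) + (-2) + (3) + (-3) = 0

0


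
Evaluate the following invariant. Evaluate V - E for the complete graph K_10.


K_10: V = 10, E = C(10,2) = 45.
chi = V - E = 10 - 45 = -35

-35


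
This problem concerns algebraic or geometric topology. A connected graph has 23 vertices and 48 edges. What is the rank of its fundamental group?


For a connected graph: rank(pi_1) = b_1 = E - V + 1 = 1 - chi.
chi = V - E = 23 - 48 = -25.
rank = 1 - (-25) = 48 - 23 + 1 = 26

26


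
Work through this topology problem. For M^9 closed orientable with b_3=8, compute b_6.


Poincare duality for closed orientable n-manifolds: b_k = b_{n-k}.
Here n = 9, so b_6 = b_3 = 8

8


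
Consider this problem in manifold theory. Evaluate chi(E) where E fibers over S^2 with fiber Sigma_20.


chi(S^2) = 2 (n even), chi(Sigma_20) = 2 - 2*20 = -38.
chi(E) = 2 * (-38) = -76

-76


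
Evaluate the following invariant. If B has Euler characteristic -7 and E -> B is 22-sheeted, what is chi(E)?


For a finite covering: chi(E) = (number of sheets) * chi(B).
chi(E) = 22 * (-7) = -154

-154


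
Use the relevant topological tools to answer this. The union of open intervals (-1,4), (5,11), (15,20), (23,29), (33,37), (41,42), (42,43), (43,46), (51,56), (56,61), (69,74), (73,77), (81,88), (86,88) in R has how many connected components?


Sort and merge overlapping open intervals.
Merged: (-1,4), (5,11), (15,20), (23,29), (33,37), (41,42), (42,43), (43,46), (51,56), (56,61), (69,77), (81,88).
Number of components = 12

12


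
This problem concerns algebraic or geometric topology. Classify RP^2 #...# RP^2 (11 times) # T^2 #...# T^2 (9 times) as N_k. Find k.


Since a >= 1, the sum is non-orientable; each T^2 can be replaced by RP^2 # RP^2 (since T^2#RP^2 = 3RP^2).
Total crosscaps k = 11 + 2*9 = 29.
Check via chi: chi = 11*1 + 9*0 - (11+9-1)*2 = -27 = 2 - k = -27. Consistent.

29


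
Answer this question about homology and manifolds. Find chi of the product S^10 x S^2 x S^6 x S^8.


chi is multiplicative: chi(X x Y) = chi(X) chi(Y).
Each even-dim sphere has chi = 2. There are 4 factors.
chi = 2^4 = 16

16


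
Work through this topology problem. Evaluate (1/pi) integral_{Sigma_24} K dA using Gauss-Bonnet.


Gauss-Bonnet: integral K dA = 2*pi*chi(M).
chi(Sigma_24) = 2 - 2*24 = -46.
(integral K dA)/pi = 2*chi = 2*(-46) = -92

-92


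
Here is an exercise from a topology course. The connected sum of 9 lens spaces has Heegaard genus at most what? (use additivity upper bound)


Heegaard genus satisfies g(A#B) <= g(A) + g(B).
Each lens space has g = 1.
Upper bound: 9 * 1 = 9

9


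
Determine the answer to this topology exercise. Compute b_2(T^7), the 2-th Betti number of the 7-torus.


By the Kunneth formula, b_k(T^n) = C(n,k).
b_2(T^7) = C(7,2).
C(7,2) = 7!/(2!*5!) = 21

21


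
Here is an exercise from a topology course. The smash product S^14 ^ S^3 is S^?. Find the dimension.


S^m ^ S^n = S^{m+n}.
k = 14 + 3 = 17

17


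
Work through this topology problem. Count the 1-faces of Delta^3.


Delta^3 has 3+1 vertices. A 1-face is a choice of 1+1 vertices.
f_1 = C(3+1, 1+1) = C(4,2) = 6

6


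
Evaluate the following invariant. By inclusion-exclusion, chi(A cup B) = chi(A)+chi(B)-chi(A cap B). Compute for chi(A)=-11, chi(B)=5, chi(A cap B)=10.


chi(A cup B) = chi(A) + chi(B) - chi(A cap B)
= -11 + (5) - (10)
= -16

-16


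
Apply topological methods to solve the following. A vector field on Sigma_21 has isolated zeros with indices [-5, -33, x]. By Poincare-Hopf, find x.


Poincare-Hopf: sum of indices = chi(M).
chi(Sigma_21) = 2 - 2*21 = -40.
Sum of known indices = -38.
x = chi - (sum known) = -40 - (-38) = -2

-2


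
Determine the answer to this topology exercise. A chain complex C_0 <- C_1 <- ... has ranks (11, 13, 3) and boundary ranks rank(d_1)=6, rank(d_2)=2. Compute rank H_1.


rank H_k = rank(ker d_k) - rank(im d_{k+1}).
rank(ker d_1) = rank(C_1) - rank(d_1) = 13 - 6 = 7.
rank(im d_{1+1}) = 2.
rank H_1 = 7 - 2 = 5

5


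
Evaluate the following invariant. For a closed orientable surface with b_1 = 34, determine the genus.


For a closed orientable surface: b_1 = 2g.
34 = 2g
g = 34 / 2 = 17

17


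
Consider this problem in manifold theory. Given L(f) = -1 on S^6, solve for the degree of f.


L(f) = 1 + (-1)^6 deg(f) on S^6.
-1 = 1 + (-1)^6 * deg(f)
(-1)^6 * deg(f) = -2
deg(f) = -2

-2


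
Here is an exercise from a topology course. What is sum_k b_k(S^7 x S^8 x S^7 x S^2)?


Total Betti number is multiplicative under products.
Each S^d (d>=1) has total Betti number 2.
There are 4 sphere factors.
Total = 2^4 = 16

16


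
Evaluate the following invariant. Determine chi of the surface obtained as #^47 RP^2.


For a non-orientable closed surface with k crosscaps: chi = 2 - k.
Here k = 47.
chi = 2 - 47 = -45

-45


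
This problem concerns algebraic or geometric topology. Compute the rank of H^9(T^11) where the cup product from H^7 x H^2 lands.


Cup product: H^p x H^q -> H^{p+q}; here p+q = 7+2 = 9.
rank H^k(T^n) = C(n,k).
C(11,9) = 55

55


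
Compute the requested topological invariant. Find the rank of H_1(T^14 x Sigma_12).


pi_1(A x B) = pi_1(A) x pi_1(B); rank of abelianization = b_1.
b_1(T^14) = 14, b_1(Sigma_12) = 2*12 = 24.
b_1(product) = 14 + 24 = 38

38


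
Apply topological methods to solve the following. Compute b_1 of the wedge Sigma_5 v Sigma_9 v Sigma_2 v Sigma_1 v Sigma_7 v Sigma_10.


For a wedge X v Y: reduced H_k(X v Y) = H_k(X) + H_k(Y).
Each Sigma_g contributes b_1 = 2g.
b_1 = 10 + 18 + 4 + 2 + 14 + 20 = 68

68


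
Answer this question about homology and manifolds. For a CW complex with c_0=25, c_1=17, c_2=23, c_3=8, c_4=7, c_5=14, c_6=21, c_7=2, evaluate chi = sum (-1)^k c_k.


chi = sum_k (-1)^k c_k.
= (-1)^0*25 + (-1)^1*17 + (-1)^2*23 + (-1)^3*8 + (-1)^4*7 + (-1)^5*14 + (-1)^6*21 + (-1)^7*2
= (25) + (-17) + (23) + (-8) + (7) + (-14) + (21) + (-2)
= 35

35


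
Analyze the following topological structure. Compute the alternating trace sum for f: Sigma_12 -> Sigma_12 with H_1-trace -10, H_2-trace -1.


L(f) = tr(f_0*) - tr(f_1*) + tr(f_2*).
= 1 - (-10) + (-1)
= 10

10


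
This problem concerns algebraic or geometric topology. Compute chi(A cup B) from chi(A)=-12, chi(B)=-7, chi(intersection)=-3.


chi(A cup B) = chi(A) + chi(B) - chi(A cap B)
= -12 + (-7) - (-3)
= -16

-16


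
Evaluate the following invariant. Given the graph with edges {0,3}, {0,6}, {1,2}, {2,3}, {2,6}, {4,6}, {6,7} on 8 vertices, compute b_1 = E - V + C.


b_1 = E - V + (number of components).
E = 7, V = 8, components = 2.
b_1 = 7 - 8 + 2 = 1

1


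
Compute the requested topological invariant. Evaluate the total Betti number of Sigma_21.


For Sigma_21: b_0 = 1, b_1 = 2g = 42, b_2 = 1.
Total = 1 + 42 + 1 = 44

44


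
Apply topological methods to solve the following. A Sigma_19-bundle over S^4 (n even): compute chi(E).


chi(S^4) = 2 (n even), chi(Sigma_19) = 2 - 2*19 = -36.
chi(E) = 2 * (-36) = -72

-72


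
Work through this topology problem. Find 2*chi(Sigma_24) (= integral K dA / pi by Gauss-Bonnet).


Gauss-Bonnet: integral K dA = 2*pi*chi(M).
chi(Sigma_24) = 2 - 2*24 = -46.
(integral K dA)/pi = 2*chi = 2*(-46) = -92

-92


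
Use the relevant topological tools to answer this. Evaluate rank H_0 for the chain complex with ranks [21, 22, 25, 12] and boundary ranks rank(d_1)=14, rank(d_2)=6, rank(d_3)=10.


rank H_k = rank(ker d_k) - rank(im d_{k+1}).
rank(ker d_0) = rank(C_0) - rank(d_0) = 21 - 0 = 21.
rank(im d_{0+1}) = 14.
rank H_0 = 21 - 14 = 7

7


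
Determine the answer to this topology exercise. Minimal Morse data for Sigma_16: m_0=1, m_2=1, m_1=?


A perfect Morse function has m_k = b_k.
For Sigma_16: b_0=1, b_1=2g=32, b_2=1.
Saddles m_1 = 2g = 32

32


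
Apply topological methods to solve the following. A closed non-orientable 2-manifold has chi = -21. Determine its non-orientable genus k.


chi = 2 - k for closed non-orientable surfaces with k crosscaps.
-21 = 2 - k
k = 2 - (-21) = 23

23
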